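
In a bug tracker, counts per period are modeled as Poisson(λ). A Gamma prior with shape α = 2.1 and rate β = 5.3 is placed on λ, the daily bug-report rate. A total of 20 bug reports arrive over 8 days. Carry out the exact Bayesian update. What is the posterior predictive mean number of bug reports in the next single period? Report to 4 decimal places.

1.6617

With a Gamma(shape α, rate β) prior, the Poisson likelihood is conjugate: the posterior is Gamma(α + ΣXᵢ, β + n).
Posterior: Gamma(α+S, β+n) = Gamma(2.1+20, 5.3+8) = Gamma(22.1, 13.3).
The predictive distribution for one future period is NegBinom with mean α/β = 1.6617.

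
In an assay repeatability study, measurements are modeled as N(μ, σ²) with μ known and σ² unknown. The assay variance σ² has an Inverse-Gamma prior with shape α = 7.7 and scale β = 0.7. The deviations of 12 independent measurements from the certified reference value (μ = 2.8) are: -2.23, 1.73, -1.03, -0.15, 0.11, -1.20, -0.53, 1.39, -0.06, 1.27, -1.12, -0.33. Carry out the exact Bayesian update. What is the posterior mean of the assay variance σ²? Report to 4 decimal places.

0.6730

With known mean μ and an Inverse-Gamma(α, β) prior on σ², the Normal likelihood is conjugate: posterior is Inv-Gamma(α + n/2, β + Σ(xᵢ−μ)²/2).
Σ(xᵢ−μ)² = (-2.23)² + (1.73)² + (-1.03)² + (-0.15)² + (0.11)² + (-1.20)² + (-0.53)² + (1.39)² + (-0.06)² + (1.27)² + (-1.12)² + (-0.33)² = 15.6941.
Posterior: Inv-Gamma(7.7 + 12/2, 0.7 + 15.6941/2) = Inv-Gamma(13.70, 8.54705).
E[σ²|data] = β/(α−1) = 8.54705/12.70 = 0.6730.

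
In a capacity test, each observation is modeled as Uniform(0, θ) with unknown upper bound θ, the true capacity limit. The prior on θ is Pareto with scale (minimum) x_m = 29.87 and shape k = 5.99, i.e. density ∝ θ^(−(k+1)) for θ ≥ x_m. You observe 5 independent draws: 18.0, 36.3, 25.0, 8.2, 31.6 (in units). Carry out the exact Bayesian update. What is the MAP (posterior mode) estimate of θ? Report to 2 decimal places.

36.30

A Pareto(scale x_m, shape k) prior on the upper bound θ of Uniform(0, θ) is conjugate: posterior is Pareto(max(x_m, max xᵢ), k + n).
Sample maximum = 36.3; prior scale x_m = 29.87 → posterior scale = max = 36.30.
Posterior shape = 5.99 + 5 = 10.99.
The Pareto density is decreasing on [x_m, ∞), so the mode is x_m = 36.30.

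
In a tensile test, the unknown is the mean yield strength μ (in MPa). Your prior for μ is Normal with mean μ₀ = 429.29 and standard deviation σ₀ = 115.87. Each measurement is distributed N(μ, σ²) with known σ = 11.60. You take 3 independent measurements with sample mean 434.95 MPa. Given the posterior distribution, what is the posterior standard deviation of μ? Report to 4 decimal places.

6.6861

For Normal data with known variance σ², a Normal(μ₀, σ₀²) prior on μ is conjugate. Posterior precision = 1/σ₀² + n/σ²; posterior mean is the precision-weighted average of μ₀ and x̄.
σ₀² = 115.87² = 13425.8569, σ² = 11.60² = 134.56; σ² + n·σ₀² = 134.56 + 3·13425.8569 = 40412.1307.
Posterior precision = 1/σ₀² + n/σ² = 1/13425.8569 + 3/134.56 = (σ² + n·σ₀²)/(σ₀²σ²) = 40412.1307/(13425.8569·134.56); posterior variance σₙ² = σ₀²σ²/(σ² + n·σ₀²) = 13425.8569·134.56/40412.1307 = 44.703985.
Posterior SD = √σₙ² = √(13425.8569·134.56/40412.1307) = 6.6861.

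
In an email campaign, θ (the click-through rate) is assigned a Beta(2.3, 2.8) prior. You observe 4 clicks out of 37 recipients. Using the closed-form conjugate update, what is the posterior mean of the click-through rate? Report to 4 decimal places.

0.1496

The Beta prior is conjugate to a Binomial/Bernoulli likelihood; the update adds successes to α and failures to β.
Posterior: Beta(α+k, β+n−k) = Beta(2.3+4, 2.8+33) = Beta(6.3, 35.8).
Posterior mean = α/(α+β) = 6.3/42.1 = 0.1496.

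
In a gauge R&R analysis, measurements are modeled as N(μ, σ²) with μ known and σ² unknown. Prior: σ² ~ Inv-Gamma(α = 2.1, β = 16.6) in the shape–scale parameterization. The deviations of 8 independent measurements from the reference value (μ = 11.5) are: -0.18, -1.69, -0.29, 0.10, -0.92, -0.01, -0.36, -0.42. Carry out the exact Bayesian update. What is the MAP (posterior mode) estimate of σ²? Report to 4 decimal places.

2.6292

With known mean μ and an Inverse-Gamma(α, β) prior on σ², the Normal likelihood is conjugate: posterior is Inv-Gamma(α + n/2, β + Σ(xᵢ−μ)²/2).
Σ(xᵢ−μ)² = (-0.18)² + (-1.69)² + (-0.29)² + (0.10)² + (-0.92)² + (-0.01)² + (-0.36)² + (-0.42)² = 4.1351.
Posterior: Inv-Gamma(2.1 + 8/2, 16.6 + 4.1351/2) = Inv-Gamma(6.10, 18.66755).
Mode = β/(α+1) = 18.66755/7.10 = 2.6292.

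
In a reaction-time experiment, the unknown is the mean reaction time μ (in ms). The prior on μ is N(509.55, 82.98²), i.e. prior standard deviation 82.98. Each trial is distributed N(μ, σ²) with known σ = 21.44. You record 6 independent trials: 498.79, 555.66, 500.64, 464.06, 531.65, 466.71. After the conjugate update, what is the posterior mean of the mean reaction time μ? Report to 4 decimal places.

502.9913

For Normal data with known variance σ², a Normal(μ₀, σ₀²) prior on μ is conjugate. Posterior precision = 1/σ₀² + n/σ²; posterior mean is the precision-weighted average of μ₀ and x̄.
Σxᵢ = 498.79 + 555.66 + 500.64 + 464.06 + 531.65 + 466.71 = 3017.51, so n·x̄ = 3017.51.
σ₀² = 82.98² = 6885.6804, σ² = 21.44² = 459.6736; σ² + n·σ₀² = 459.6736 + 6·6885.6804 = 41773.756.
Posterior mean = (μ₀/σ₀² + n·x̄/σ²)/(1/σ₀² + n/σ²) = (σ²·μ₀ + σ₀²·n·x̄)/(σ² + n·σ₀²) = (459.6736·509.55 + 6885.6804·3017.51)/41773.756 = 21011836.146684/41773.756 = 502.9913.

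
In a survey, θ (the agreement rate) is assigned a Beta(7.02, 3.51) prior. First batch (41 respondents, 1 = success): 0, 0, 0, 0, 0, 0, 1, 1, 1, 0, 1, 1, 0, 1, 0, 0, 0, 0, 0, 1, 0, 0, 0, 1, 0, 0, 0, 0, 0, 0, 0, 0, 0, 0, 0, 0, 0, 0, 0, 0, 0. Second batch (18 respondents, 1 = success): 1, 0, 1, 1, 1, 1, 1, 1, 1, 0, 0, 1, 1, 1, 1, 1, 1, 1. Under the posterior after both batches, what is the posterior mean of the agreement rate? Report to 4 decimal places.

0.4318

The Beta prior is conjugate to a Binomial/Bernoulli likelihood; the update adds successes to α and failures to β.
After batch 1: Beta(7.02+8, 3.51+33) = Beta(15.02, 36.51).
After batch 2: Beta(15.02+15, 36.51+3) = Beta(30.02, 39.51).
Posterior mean = α/(α+β) = 30.02/69.53 = 0.4318.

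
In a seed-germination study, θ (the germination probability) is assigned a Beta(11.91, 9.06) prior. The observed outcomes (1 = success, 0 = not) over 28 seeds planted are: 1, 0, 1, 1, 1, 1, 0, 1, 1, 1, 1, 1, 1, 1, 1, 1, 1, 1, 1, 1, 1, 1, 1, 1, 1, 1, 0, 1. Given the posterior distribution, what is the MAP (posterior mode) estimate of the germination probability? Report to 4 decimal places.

The Beta prior is conjugate to a Binomial/Bernoulli likelihood; the update adds successes to α and failures to β.
Posterior: Beta(α+k, β+n−k) = Beta(11.91+25, 9.06+3) = Beta(36.91, 12.06).
Mode of Beta(a,b) for a,b>1 is (a−1)/(a+b−2) = 35.91/46.97 = 0.7645.

0.7645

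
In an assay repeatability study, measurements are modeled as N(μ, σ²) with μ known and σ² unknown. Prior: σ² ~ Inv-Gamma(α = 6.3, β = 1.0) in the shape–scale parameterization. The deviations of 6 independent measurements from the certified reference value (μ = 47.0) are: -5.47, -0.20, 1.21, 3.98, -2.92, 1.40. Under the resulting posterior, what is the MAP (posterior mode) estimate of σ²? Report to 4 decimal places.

With known mean μ and an Inverse-Gamma(α, β) prior on σ², the Normal likelihood is conjugate: posterior is Inv-Gamma(α + n/2, β + Σ(xᵢ−μ)²/2).
Σ(xᵢ−μ)² = (-5.47)² + (-0.20)² + (1.21)² + (3.98)² + (-2.92)² + (1.40)² = 57.7518.
Posterior: Inv-Gamma(6.3 + 6/2, 1.0 + 57.7518/2) = Inv-Gamma(9.30, 29.87590).
Mode = β/(α+1) = 29.87590/10.30 = 2.9006.

2.9006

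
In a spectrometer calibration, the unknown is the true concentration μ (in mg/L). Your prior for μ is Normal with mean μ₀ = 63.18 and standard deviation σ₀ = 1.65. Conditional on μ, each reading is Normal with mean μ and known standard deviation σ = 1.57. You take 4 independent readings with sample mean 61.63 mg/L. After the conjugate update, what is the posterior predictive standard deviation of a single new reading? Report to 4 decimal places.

For Normal data with known variance σ², a Normal(μ₀, σ₀²) prior on μ is conjugate. Posterior precision = 1/σ₀² + n/σ²; posterior mean is the precision-weighted average of μ₀ and x̄.
σ₀² = 1.65² = 2.7225, σ² = 1.57² = 2.4649; σ² + n·σ₀² = 2.4649 + 4·2.7225 = 13.3549.
Posterior precision = 1/σ₀² + n/σ² = 1/2.7225 + 4/2.4649 = (σ² + n·σ₀²)/(σ₀²σ²) = 13.3549/(2.7225·2.4649); posterior variance σₙ² = σ₀²σ²/(σ² + n·σ₀²) = 2.7225·2.4649/13.3549 = 0.502489.
Predictive variance for one new observation = σₙ² + σ² = 2.7225·2.4649/13.3549 + 2.4649 = σ²·(σ₀² + 13.3549)/13.3549 = 2.4649·16.0774/13.3549 = 2.967389; SD = √(2.4649·16.0774/13.3549) = 1.7226.

1.7226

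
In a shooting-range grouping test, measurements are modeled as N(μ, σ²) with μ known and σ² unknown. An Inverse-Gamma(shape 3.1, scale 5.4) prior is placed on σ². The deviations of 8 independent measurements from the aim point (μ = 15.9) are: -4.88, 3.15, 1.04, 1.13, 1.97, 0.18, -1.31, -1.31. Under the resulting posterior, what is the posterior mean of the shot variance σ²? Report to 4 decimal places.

4.4460

With known mean μ and an Inverse-Gamma(α, β) prior on σ², the Normal likelihood is conjugate: posterior is Inv-Gamma(α + n/2, β + Σ(xᵢ−μ)²/2).
Σ(xᵢ−μ)² = (-4.88)² + (3.15)² + (1.04)² + (1.13)² + (1.97)² + (0.18)² + (-1.31)² + (-1.31)² = 43.4409.
Posterior: Inv-Gamma(3.1 + 8/2, 5.4 + 43.4409/2) = Inv-Gamma(7.10, 27.12045).
E[σ²|data] = β/(α−1) = 27.12045/6.10 = 4.4460.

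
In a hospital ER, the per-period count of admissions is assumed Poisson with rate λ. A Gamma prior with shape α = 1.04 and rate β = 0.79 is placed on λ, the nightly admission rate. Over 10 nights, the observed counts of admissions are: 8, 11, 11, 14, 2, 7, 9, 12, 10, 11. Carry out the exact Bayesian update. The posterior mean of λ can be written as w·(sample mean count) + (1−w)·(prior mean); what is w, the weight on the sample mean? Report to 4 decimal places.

0.9268

With a Gamma(shape α, rate β) prior, the Poisson likelihood is conjugate: the posterior is Gamma(α + ΣXᵢ, β + n).
Posterior mean = (α₀+S)/(β₀+n) = [n/(β₀+n)]·(S/n) + [β₀/(β₀+n)]·(α₀/β₀), so only n and β₀ enter the weight.
Weight on data w = n/(β₀+n) = 10/(0.79+10) = 10/10.79 = 0.9268.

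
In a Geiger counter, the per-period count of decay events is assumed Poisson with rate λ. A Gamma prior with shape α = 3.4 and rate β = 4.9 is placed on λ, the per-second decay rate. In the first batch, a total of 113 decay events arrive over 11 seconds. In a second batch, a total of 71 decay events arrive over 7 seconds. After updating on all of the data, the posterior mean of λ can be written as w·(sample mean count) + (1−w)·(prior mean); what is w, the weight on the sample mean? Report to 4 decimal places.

0.7860

With a Gamma(shape α, rate β) prior, the Poisson likelihood is conjugate: the posterior is Gamma(α + ΣXᵢ, β + n).
Total number of seconds: n = 11 + 7 = 18.
Posterior mean = (α₀+S)/(β₀+n) = [n/(β₀+n)]·(S/n) + [β₀/(β₀+n)]·(α₀/β₀), so only n and β₀ enter the weight.
Weight on data w = n/(β₀+n) = 18/(4.9+18) = 18/22.9 = 0.7860.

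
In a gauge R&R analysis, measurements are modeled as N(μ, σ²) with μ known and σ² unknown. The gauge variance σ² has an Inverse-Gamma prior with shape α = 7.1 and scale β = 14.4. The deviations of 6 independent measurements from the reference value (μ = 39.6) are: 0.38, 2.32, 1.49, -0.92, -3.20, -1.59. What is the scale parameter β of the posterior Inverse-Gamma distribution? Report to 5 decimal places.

With known mean μ and an Inverse-Gamma(α, β) prior on σ², the Normal likelihood is conjugate: posterior is Inv-Gamma(α + n/2, β + Σ(xᵢ−μ)²/2).
Σ(xᵢ−μ)² = (0.38)² + (2.32)² + (1.49)² + (-0.92)² + (-3.20)² + (-1.59)² = 21.3614.
Posterior: Inv-Gamma(7.1 + 6/2, 14.4 + 21.3614/2) = Inv-Gamma(10.10, 25.08070).
Posterior β = 25.08070.

25.08070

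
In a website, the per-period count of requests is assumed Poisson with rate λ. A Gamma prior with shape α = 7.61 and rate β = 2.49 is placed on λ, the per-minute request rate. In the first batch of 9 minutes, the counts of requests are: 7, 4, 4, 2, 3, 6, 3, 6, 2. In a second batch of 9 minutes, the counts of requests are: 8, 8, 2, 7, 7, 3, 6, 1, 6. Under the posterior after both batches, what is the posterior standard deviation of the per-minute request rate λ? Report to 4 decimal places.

0.4697

With a Gamma(shape α, rate β) prior, the Poisson likelihood is conjugate: the posterior is Gamma(α + ΣXᵢ, β + n).
Batch 1: sum of counts S = 37 over n = 9 minutes.
After batch 1: Gamma(α+S, β+n) = Gamma(7.61+37, 2.49+9) = Gamma(44.61, 11.49).
Batch 2: sum of counts S = 48 over n = 9 minutes.
After batch 2: Gamma(α+S, β+n) = Gamma(44.61+48, 11.49+9) = Gamma(92.61, 20.49).
SD = √α/β = √92.61/20.49 = 0.4697.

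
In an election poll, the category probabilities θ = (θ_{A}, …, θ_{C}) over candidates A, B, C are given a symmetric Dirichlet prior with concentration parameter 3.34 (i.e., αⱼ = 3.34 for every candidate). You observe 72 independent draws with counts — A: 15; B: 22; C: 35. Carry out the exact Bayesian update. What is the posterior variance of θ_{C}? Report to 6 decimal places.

0.002999

The Dirichlet prior is conjugate to the Multinomial likelihood: each posterior αⱼ = prior αⱼ + observed count nⱼ.
Posterior concentration: (18.34, 25.34, 38.34), total = 82.02.
Var[θ_j] = α_j(Σα−α_j)/((Σα)²(Σα+1)) = 38.34·43.68/(82.02²·83.02) = 0.002999.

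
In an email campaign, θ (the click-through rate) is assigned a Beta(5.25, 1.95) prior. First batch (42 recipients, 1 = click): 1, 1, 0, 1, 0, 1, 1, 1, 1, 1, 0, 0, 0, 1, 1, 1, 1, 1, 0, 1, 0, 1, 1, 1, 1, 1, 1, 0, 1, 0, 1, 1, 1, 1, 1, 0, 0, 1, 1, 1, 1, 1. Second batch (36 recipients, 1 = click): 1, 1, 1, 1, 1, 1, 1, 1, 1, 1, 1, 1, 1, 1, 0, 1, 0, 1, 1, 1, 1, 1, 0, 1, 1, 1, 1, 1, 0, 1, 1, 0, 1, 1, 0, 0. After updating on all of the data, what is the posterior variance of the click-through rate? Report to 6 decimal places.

The Beta prior is conjugate to a Binomial/Bernoulli likelihood; the update adds successes to α and failures to β.
After batch 1: Beta(5.25+31, 1.95+11) = Beta(36.25, 12.95).
After batch 2: Beta(36.25+29, 12.95+7) = Beta(65.25, 19.95).
Var = αβ/((α+β)²(α+β+1)) = 65.25·19.95/(85.20²·86.20) = 0.002080.

0.002080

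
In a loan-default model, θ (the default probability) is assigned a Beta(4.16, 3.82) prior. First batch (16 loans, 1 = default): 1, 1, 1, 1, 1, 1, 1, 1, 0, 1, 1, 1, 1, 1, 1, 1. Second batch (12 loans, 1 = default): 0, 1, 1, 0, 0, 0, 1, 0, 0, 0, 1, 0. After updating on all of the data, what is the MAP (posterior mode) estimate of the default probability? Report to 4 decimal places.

The Beta prior is conjugate to a Binomial/Bernoulli likelihood; the update adds successes to α and failures to β.
After batch 1: Beta(4.16+15, 3.82+1) = Beta(19.16, 4.82).
After batch 2: Beta(19.16+4, 4.82+8) = Beta(23.16, 12.82).
Mode of Beta(a,b) for a,b>1 is (a−1)/(a+b−2) = 22.16/33.98 = 0.6521.

0.6521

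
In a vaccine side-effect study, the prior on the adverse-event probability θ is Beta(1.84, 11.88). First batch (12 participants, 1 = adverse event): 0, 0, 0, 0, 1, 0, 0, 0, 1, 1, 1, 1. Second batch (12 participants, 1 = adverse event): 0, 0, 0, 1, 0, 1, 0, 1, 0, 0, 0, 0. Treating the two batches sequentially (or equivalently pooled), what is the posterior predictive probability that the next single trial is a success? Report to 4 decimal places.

The Beta prior is conjugate to a Binomial/Bernoulli likelihood; the update adds successes to α and failures to β.
After batch 1: Beta(1.84+5, 11.88+7) = Beta(6.84, 18.88).
After batch 2: Beta(6.84+3, 18.88+9) = Beta(9.84, 27.88).
For a single future Bernoulli trial, P(success | data) = α/(α+β) = 0.2609.

0.2609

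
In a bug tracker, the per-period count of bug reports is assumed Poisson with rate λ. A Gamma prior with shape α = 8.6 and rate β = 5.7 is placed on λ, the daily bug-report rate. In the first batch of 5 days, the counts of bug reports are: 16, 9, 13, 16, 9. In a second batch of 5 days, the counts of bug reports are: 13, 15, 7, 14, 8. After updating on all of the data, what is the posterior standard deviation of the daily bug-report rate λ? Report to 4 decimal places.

With a Gamma(shape α, rate β) prior, the Poisson likelihood is conjugate: the posterior is Gamma(α + ΣXᵢ, β + n).
Batch 1: sum of counts S = 63 over n = 5 days.
After batch 1: Gamma(α+S, β+n) = Gamma(8.6+63, 5.7+5) = Gamma(71.6, 10.7).
Batch 2: sum of counts S = 57 over n = 5 days.
After batch 2: Gamma(α+S, β+n) = Gamma(71.6+57, 10.7+5) = Gamma(128.6, 15.7).
SD = √α/β = √128.6/15.7 = 0.7223.

0.7223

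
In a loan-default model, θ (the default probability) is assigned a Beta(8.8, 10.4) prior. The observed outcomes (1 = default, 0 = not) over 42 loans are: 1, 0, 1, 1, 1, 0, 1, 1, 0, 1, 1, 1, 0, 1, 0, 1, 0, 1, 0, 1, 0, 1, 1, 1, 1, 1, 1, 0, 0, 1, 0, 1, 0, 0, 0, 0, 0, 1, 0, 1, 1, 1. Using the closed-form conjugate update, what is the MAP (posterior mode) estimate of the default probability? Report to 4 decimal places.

The Beta prior is conjugate to a Binomial/Bernoulli likelihood; the update adds successes to α and failures to β.
Posterior: Beta(α+k, β+n−k) = Beta(8.8+25, 10.4+17) = Beta(33.8, 27.4).
Mode of Beta(a,b) for a,b>1 is (a−1)/(a+b−2) = 32.8/59.2 = 0.5541.

0.5541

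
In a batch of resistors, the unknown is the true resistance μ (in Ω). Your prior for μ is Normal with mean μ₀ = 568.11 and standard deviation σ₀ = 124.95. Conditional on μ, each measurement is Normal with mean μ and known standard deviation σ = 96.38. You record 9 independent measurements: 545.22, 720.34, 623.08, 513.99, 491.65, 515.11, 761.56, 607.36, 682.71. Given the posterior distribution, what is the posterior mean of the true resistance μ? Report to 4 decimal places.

604.3821

For Normal data with known variance σ², a Normal(μ₀, σ₀²) prior on μ is conjugate. Posterior precision = 1/σ₀² + n/σ²; posterior mean is the precision-weighted average of μ₀ and x̄.
Σxᵢ = 545.22 + 720.34 + 623.08 + 513.99 + 491.65 + 515.11 + 761.56 + 607.36 + 682.71 = 5461.02, so n·x̄ = 5461.02.
σ₀² = 124.95² = 15612.5025, σ² = 96.38² = 9289.1044; σ² + n·σ₀² = 9289.1044 + 9·15612.5025 = 149801.6269.
Posterior mean = (μ₀/σ₀² + n·x̄/σ²)/(1/σ₀² + n/σ²) = (σ²·μ₀ + σ₀²·n·x̄)/(σ² + n·σ₀²) = (9289.1044·568.11 + 15612.5025·5461.02)/149801.6269 = 90537421.503234/149801.6269 = 604.3821.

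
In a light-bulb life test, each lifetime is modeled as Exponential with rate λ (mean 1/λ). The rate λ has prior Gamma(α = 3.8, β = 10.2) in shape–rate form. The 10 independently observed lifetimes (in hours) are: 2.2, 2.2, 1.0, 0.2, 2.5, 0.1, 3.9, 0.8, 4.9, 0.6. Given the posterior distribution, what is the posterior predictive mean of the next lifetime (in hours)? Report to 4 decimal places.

2.2344

With a Gamma(shape α, rate β) prior on the exponential rate λ, the posterior after n observations with total T = Σxᵢ is Gamma(α+n, β+T).
Sum of observations T = 18.4 hours; n = 10.
Posterior: Gamma(3.8+10, 10.2+18.4) = Gamma(13.8, 28.6).
The predictive distribution for the next observation is Lomax; its mean is β/(α−1) = 28.6/12.8 = 2.2344.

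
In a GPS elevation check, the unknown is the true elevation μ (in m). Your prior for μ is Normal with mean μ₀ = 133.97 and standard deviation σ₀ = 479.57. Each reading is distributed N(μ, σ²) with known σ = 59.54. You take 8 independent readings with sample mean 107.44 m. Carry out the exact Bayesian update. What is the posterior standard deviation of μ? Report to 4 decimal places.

For Normal data with known variance σ², a Normal(μ₀, σ₀²) prior on μ is conjugate. Posterior precision = 1/σ₀² + n/σ²; posterior mean is the precision-weighted average of μ₀ and x̄.
σ₀² = 479.57² = 229987.3849, σ² = 59.54² = 3545.0116; σ² + n·σ₀² = 3545.0116 + 8·229987.3849 = 1843444.0908.
Posterior precision = 1/σ₀² + n/σ² = 1/229987.3849 + 8/3545.0116 = (σ² + n·σ₀²)/(σ₀²σ²) = 1843444.0908/(229987.3849·3545.0116); posterior variance σₙ² = σ₀²σ²/(σ² + n·σ₀²) = 229987.3849·3545.0116/1843444.0908 = 442.274301.
Posterior SD = √σₙ² = √(229987.3849·3545.0116/1843444.0908) = 21.0303.

21.0303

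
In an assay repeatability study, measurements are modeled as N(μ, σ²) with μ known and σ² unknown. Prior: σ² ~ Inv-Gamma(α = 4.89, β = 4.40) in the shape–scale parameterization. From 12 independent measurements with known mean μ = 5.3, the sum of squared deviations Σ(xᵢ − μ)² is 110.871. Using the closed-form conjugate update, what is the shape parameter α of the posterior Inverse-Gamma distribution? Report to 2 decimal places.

10.89

With known mean μ and an Inverse-Gamma(α, β) prior on σ², the Normal likelihood is conjugate: posterior is Inv-Gamma(α + n/2, β + Σ(xᵢ−μ)²/2).
Posterior: Inv-Gamma(4.89 + 12/2, 4.40 + 110.871/2) = Inv-Gamma(10.89, 59.8355).
Posterior α = 10.89.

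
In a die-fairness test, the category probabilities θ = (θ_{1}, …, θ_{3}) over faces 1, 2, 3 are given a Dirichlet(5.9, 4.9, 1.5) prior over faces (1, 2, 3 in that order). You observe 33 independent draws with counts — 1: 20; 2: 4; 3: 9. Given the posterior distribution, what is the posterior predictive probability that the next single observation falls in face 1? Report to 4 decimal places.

0.5717

The Dirichlet prior is conjugate to the Multinomial likelihood: each posterior αⱼ = prior αⱼ + observed count nⱼ.
Posterior concentration: (25.9, 8.9, 10.5), total = 45.3.
P(next = 1 | data) = α_{1}/Σα = 0.5717.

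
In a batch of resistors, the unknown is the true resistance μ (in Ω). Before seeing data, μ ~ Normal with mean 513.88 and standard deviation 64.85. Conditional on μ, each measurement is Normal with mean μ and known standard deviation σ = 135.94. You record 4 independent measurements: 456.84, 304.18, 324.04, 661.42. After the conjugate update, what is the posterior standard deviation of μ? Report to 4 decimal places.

46.9201

For Normal data with known variance σ², a Normal(μ₀, σ₀²) prior on μ is conjugate. Posterior precision = 1/σ₀² + n/σ²; posterior mean is the precision-weighted average of μ₀ and x̄.
σ₀² = 64.85² = 4205.5225, σ² = 135.94² = 18479.6836; σ² + n·σ₀² = 18479.6836 + 4·4205.5225 = 35301.7736.
Posterior precision = 1/σ₀² + n/σ² = 1/4205.5225 + 4/18479.6836 = (σ² + n·σ₀²)/(σ₀²σ²) = 35301.7736/(4205.5225·18479.6836); posterior variance σₙ² = σ₀²σ²/(σ² + n·σ₀²) = 4205.5225·18479.6836/35301.7736 = 2201.496334.
Posterior SD = √σₙ² = √(4205.5225·18479.6836/35301.7736) = 46.9201.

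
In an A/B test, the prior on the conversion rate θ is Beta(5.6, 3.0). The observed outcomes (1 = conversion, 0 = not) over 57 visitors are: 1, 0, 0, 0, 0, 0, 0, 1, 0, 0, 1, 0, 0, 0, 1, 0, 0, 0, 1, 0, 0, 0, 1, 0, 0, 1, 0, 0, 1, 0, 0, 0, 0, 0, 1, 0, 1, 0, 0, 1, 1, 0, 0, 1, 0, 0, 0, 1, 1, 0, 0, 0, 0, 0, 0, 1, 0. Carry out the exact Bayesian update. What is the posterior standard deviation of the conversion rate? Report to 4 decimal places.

0.0576

The Beta prior is conjugate to a Binomial/Bernoulli likelihood; the update adds successes to α and failures to β.
Posterior: Beta(α+k, β+n−k) = Beta(5.6+16, 3.0+41) = Beta(21.6, 44.0).
Var = αβ/((α+β)²(α+β+1)) = 21.6·44.0/(65.6²·66.6) = 0.00331608; SD = √0.00331608 = 0.0576.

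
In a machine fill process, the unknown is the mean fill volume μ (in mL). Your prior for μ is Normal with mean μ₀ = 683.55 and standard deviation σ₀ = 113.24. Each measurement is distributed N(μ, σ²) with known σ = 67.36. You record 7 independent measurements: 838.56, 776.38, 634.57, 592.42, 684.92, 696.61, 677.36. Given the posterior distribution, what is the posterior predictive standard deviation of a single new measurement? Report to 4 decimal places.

71.7940

For Normal data with known variance σ², a Normal(μ₀, σ₀²) prior on μ is conjugate. Posterior precision = 1/σ₀² + n/σ²; posterior mean is the precision-weighted average of μ₀ and x̄.
σ₀² = 113.24² = 12823.2976, σ² = 67.36² = 4537.3696; σ² + n·σ₀² = 4537.3696 + 7·12823.2976 = 94300.4528.
Posterior precision = 1/σ₀² + n/σ² = 1/12823.2976 + 7/4537.3696 = (σ² + n·σ₀²)/(σ₀²σ²) = 94300.4528/(12823.2976·4537.3696); posterior variance σₙ² = σ₀²σ²/(σ² + n·σ₀²) = 12823.2976·4537.3696/94300.4528 = 617.007013.
Predictive variance for one new observation = σₙ² + σ² = 12823.2976·4537.3696/94300.4528 + 4537.3696 = σ²·(σ₀² + 94300.4528)/94300.4528 = 4537.3696·107123.7504/94300.4528 = 5154.376613; SD = √(4537.3696·107123.7504/94300.4528) = 71.7940.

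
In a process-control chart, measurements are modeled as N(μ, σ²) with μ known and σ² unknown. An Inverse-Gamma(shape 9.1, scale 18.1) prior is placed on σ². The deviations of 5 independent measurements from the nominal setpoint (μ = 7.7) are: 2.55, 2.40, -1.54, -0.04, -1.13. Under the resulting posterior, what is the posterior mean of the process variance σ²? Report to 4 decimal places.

2.4581

With known mean μ and an Inverse-Gamma(α, β) prior on σ², the Normal likelihood is conjugate: posterior is Inv-Gamma(α + n/2, β + Σ(xᵢ−μ)²/2).
Σ(xᵢ−μ)² = (2.55)² + (2.40)² + (-1.54)² + (-0.04)² + (-1.13)² = 15.9126.
Posterior: Inv-Gamma(9.1 + 5/2, 18.1 + 15.9126/2) = Inv-Gamma(11.60, 26.05630).
E[σ²|data] = β/(α−1) = 26.05630/10.60 = 2.4581.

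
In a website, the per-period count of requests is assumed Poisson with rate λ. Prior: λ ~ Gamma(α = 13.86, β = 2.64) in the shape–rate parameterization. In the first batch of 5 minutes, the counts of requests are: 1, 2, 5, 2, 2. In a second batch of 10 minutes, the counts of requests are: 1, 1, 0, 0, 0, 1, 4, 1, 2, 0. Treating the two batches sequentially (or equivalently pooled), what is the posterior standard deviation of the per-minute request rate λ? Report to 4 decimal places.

With a Gamma(shape α, rate β) prior, the Poisson likelihood is conjugate: the posterior is Gamma(α + ΣXᵢ, β + n).
Batch 1: sum of counts S = 12 over n = 5 minutes.
After batch 1: Gamma(α+S, β+n) = Gamma(13.86+12, 2.64+5) = Gamma(25.86, 7.64).
Batch 2: sum of counts S = 10 over n = 10 minutes.
After batch 2: Gamma(α+S, β+n) = Gamma(25.86+10, 7.64+10) = Gamma(35.86, 17.64).
SD = √α/β = √35.86/17.64 = 0.3395.

0.3395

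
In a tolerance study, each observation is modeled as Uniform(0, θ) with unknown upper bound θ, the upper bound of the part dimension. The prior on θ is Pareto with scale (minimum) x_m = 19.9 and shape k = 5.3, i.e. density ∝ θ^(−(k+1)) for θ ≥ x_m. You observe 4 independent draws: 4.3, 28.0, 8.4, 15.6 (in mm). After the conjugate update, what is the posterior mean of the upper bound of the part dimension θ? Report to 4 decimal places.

A Pareto(scale x_m, shape k) prior on the upper bound θ of Uniform(0, θ) is conjugate: posterior is Pareto(max(x_m, max xᵢ), k + n).
Sample maximum = 28.0; prior scale x_m = 19.9 → posterior scale = max = 28.0.
Posterior shape = 5.3 + 4 = 9.3.
E[θ|data] = k·x_m/(k−1) = 9.3·28.0/8.3 = 31.3735.

31.3735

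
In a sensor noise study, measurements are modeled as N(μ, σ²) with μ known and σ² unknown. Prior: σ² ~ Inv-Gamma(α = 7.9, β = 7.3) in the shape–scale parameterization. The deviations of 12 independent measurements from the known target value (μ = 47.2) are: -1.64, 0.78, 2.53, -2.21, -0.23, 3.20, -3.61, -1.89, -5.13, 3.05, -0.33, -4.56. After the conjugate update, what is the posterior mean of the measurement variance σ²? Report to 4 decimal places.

With known mean μ and an Inverse-Gamma(α, β) prior on σ², the Normal likelihood is conjugate: posterior is Inv-Gamma(α + n/2, β + Σ(xᵢ−μ)²/2).
Σ(xᵢ−μ)² = (-1.64)² + (0.78)² + (2.53)² + (-2.21)² + (-0.23)² + (3.20)² + (-3.61)² + (-1.89)² + (-5.13)² + (3.05)² + (-0.33)² + (-4.56)² = 98.0020.
Posterior: Inv-Gamma(7.9 + 12/2, 7.3 + 98.0020/2) = Inv-Gamma(13.90, 56.30100).
E[σ²|data] = β/(α−1) = 56.30100/12.90 = 4.3644.

4.3644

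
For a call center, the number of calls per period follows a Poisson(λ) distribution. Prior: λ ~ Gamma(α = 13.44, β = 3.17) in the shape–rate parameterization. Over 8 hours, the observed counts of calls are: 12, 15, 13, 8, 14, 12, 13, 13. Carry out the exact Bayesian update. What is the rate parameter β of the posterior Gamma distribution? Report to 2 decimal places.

11.17

With a Gamma(shape α, rate β) prior, the Poisson likelihood is conjugate: the posterior is Gamma(α + ΣXᵢ, β + n).
Sum of counts S = 100 over n = 8 hours.
Posterior: Gamma(α+S, β+n) = Gamma(13.44+100, 3.17+8) = Gamma(113.44, 11.17).
Posterior β = 11.17.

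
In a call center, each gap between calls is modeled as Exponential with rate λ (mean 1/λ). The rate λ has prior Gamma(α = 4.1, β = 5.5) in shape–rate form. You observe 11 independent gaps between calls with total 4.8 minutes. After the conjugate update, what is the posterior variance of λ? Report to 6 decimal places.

0.142332

With a Gamma(shape α, rate β) prior on the exponential rate λ, the posterior after n observations with total T = Σxᵢ is Gamma(α+n, β+T).
Posterior: Gamma(4.1+11, 5.5+4.8) = Gamma(15.1, 10.3).
Var = α/β² = 0.142332.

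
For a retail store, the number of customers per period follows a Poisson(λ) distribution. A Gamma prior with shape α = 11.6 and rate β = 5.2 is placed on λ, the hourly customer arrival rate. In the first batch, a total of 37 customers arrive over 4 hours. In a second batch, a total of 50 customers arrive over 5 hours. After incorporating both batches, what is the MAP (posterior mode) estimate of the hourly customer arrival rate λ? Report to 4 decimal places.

6.8732

With a Gamma(shape α, rate β) prior, the Poisson likelihood is conjugate: the posterior is Gamma(α + ΣXᵢ, β + n).
After batch 1: Gamma(α+S, β+n) = Gamma(11.6+37, 5.2+4) = Gamma(48.6, 9.2).
After batch 2: Gamma(α+S, β+n) = Gamma(48.6+50, 9.2+5) = Gamma(98.6, 14.2).
Mode of Gamma(α,β) for α≥1 is (α−1)/β = 97.6/14.2 = 6.8732.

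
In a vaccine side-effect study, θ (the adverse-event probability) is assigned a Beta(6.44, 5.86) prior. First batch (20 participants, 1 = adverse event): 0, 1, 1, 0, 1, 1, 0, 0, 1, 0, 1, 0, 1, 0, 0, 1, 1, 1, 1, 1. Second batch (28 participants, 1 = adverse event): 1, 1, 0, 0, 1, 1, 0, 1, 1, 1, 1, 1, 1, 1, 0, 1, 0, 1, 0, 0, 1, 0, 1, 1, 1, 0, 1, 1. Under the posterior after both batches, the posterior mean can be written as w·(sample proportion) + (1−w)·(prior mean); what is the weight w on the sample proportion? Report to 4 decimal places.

0.7960

The Beta prior is conjugate to a Binomial/Bernoulli likelihood; the update adds successes to α and failures to β.
Total number of participants: n = 20 + 28 = 48.
Posterior mean = (α₀+k)/(α₀+β₀+n) = [n/(α₀+β₀+n)]·(k/n) + [(α₀+β₀)/(α₀+β₀+n)]·α₀/(α₀+β₀), so only n and the prior enter the weight.
The weight on the data is w = n/(α₀+β₀+n) = 48/(6.44+5.86+48) = 48/60.30 = 0.7960.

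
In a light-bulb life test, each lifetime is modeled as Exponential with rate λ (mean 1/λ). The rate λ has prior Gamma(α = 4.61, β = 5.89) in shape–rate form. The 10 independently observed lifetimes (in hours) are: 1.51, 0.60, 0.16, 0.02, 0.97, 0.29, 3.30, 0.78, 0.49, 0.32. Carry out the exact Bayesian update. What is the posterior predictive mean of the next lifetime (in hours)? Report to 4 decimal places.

With a Gamma(shape α, rate β) prior on the exponential rate λ, the posterior after n observations with total T = Σxᵢ is Gamma(α+n, β+T).
Sum of observations T = 8.44 hours; n = 10.
Posterior: Gamma(4.61+10, 5.89+8.44) = Gamma(14.61, 14.33).
The predictive distribution for the next observation is Lomax; its mean is β/(α−1) = 14.33/13.61 = 1.0529.

1.0529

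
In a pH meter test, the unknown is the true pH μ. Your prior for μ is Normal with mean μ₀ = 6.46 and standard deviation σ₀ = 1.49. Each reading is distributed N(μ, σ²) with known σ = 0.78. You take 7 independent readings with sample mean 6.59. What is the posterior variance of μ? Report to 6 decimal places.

For Normal data with known variance σ², a Normal(μ₀, σ₀²) prior on μ is conjugate. Posterior precision = 1/σ₀² + n/σ²; posterior mean is the precision-weighted average of μ₀ and x̄.
σ₀² = 1.49² = 2.2201, σ² = 0.78² = 0.6084; σ² + n·σ₀² = 0.6084 + 7·2.2201 = 16.1491.
Posterior precision = 1/σ₀² + n/σ² = 1/2.2201 + 7/0.6084 = (σ² + n·σ₀²)/(σ₀²σ²) = 16.1491/(2.2201·0.6084); posterior variance σₙ² = σ₀²σ²/(σ² + n·σ₀²) = 2.2201·0.6084/16.1491 = 0.083640.

0.083640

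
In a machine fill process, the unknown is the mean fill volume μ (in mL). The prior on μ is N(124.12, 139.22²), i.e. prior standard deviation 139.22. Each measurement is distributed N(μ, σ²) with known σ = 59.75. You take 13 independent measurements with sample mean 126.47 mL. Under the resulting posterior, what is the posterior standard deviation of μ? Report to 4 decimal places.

16.4555

For Normal data with known variance σ², a Normal(μ₀, σ₀²) prior on μ is conjugate. Posterior precision = 1/σ₀² + n/σ²; posterior mean is the precision-weighted average of μ₀ and x̄.
σ₀² = 139.22² = 19382.2084, σ² = 59.75² = 3570.0625; σ² + n·σ₀² = 3570.0625 + 13·19382.2084 = 255538.7717.
Posterior precision = 1/σ₀² + n/σ² = 1/19382.2084 + 13/3570.0625 = (σ² + n·σ₀²)/(σ₀²σ²) = 255538.7717/(19382.2084·3570.0625); posterior variance σₙ² = σ₀²σ²/(σ² + n·σ₀²) = 19382.2084·3570.0625/255538.7717 = 270.783548.
Posterior SD = √σₙ² = √(19382.2084·3570.0625/255538.7717) = 16.4555.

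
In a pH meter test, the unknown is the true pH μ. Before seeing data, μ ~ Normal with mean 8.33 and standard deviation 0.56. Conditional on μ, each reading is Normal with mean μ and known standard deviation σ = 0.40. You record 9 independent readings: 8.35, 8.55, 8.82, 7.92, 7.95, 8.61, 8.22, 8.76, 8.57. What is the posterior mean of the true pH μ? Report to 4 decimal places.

8.4120

For Normal data with known variance σ², a Normal(μ₀, σ₀²) prior on μ is conjugate. Posterior precision = 1/σ₀² + n/σ²; posterior mean is the precision-weighted average of μ₀ and x̄.
Σxᵢ = 8.35 + 8.55 + 8.82 + 7.92 + 7.95 + 8.61 + 8.22 + 8.76 + 8.57 = 75.75, so n·x̄ = 75.75.
σ₀² = 0.56² = 0.3136, σ² = 0.40² = 0.16; σ² + n·σ₀² = 0.16 + 9·0.3136 = 2.9824.
Posterior mean = (μ₀/σ₀² + n·x̄/σ²)/(1/σ₀² + n/σ²) = (σ²·μ₀ + σ₀²·n·x̄)/(σ² + n·σ₀²) = (0.16·8.33 + 0.3136·75.75)/2.9824 = 25.088/2.9824 = 8.4120.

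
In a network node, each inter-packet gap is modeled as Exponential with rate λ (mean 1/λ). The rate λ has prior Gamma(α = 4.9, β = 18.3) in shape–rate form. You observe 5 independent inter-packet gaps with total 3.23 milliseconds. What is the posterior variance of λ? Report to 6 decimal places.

With a Gamma(shape α, rate β) prior on the exponential rate λ, the posterior after n observations with total T = Σxᵢ is Gamma(α+n, β+T).
Posterior: Gamma(4.9+5, 18.3+3.23) = Gamma(9.9, 21.53).
Var = α/β² = 0.021357.

0.021357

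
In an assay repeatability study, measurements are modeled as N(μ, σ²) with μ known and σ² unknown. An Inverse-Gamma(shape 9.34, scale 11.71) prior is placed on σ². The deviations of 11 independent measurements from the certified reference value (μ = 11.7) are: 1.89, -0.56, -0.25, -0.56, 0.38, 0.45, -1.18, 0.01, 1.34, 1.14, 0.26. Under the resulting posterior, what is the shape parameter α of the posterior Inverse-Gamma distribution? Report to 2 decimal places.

14.84

With known mean μ and an Inverse-Gamma(α, β) prior on σ², the Normal likelihood is conjugate: posterior is Inv-Gamma(α + n/2, β + Σ(xᵢ−μ)²/2).
Σ(xᵢ−μ)² = (1.89)² + (-0.56)² + (-0.25)² + (-0.56)² + (0.38)² + (0.45)² + (-1.18)² + (0.01)² + (1.34)² + (1.14)² + (0.26)² = 9.1640.
Posterior: Inv-Gamma(9.34 + 11/2, 11.71 + 9.1640/2) = Inv-Gamma(14.84, 16.29200).
Posterior α = 14.84.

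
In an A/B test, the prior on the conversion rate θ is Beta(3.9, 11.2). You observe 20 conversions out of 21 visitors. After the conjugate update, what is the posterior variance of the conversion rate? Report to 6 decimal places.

0.006031

The Beta prior is conjugate to a Binomial/Bernoulli likelihood; the update adds successes to α and failures to β.
Posterior: Beta(α+k, β+n−k) = Beta(3.9+20, 11.2+1) = Beta(23.9, 12.2).
Var = αβ/((α+β)²(α+β+1)) = 23.9·12.2/(36.1²·37.1) = 0.006031.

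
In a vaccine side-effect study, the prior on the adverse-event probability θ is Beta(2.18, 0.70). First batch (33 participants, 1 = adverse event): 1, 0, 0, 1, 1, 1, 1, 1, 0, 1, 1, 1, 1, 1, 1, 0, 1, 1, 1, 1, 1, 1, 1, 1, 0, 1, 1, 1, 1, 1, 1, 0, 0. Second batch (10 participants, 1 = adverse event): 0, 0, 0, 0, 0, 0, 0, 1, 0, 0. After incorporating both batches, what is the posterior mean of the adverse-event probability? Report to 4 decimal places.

0.6360

The Beta prior is conjugate to a Binomial/Bernoulli likelihood; the update adds successes to α and failures to β.
After batch 1: Beta(2.18+26, 0.70+7) = Beta(28.18, 7.70).
After batch 2: Beta(28.18+1, 7.70+9) = Beta(29.18, 16.70).
Posterior mean = α/(α+β) = 29.18/45.88 = 0.6360.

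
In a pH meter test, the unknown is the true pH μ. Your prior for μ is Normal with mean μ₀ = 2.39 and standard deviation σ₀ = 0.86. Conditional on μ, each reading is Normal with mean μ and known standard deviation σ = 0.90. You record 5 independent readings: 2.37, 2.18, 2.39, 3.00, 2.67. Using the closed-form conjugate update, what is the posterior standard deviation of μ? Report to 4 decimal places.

0.3645

For Normal data with known variance σ², a Normal(μ₀, σ₀²) prior on μ is conjugate. Posterior precision = 1/σ₀² + n/σ²; posterior mean is the precision-weighted average of μ₀ and x̄.
σ₀² = 0.86² = 0.7396, σ² = 0.90² = 0.81; σ² + n·σ₀² = 0.81 + 5·0.7396 = 4.508.
Posterior precision = 1/σ₀² + n/σ² = 1/0.7396 + 5/0.81 = (σ² + n·σ₀²)/(σ₀²σ²) = 4.508/(0.7396·0.81); posterior variance σₙ² = σ₀²σ²/(σ² + n·σ₀²) = 0.7396·0.81/4.508 = 0.132892.
Posterior SD = √σₙ² = √(0.7396·0.81/4.508) = 0.3645.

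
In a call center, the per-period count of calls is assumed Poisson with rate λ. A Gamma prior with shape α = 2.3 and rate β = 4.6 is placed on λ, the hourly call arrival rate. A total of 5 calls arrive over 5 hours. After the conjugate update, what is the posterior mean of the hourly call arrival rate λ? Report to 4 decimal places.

0.7604

With a Gamma(shape α, rate β) prior, the Poisson likelihood is conjugate: the posterior is Gamma(α + ΣXᵢ, β + n).
Posterior: Gamma(α+S, β+n) = Gamma(2.3+5, 4.6+5) = Gamma(7.3, 9.6).
Posterior mean = α/β = 7.3/9.6 = 0.7604.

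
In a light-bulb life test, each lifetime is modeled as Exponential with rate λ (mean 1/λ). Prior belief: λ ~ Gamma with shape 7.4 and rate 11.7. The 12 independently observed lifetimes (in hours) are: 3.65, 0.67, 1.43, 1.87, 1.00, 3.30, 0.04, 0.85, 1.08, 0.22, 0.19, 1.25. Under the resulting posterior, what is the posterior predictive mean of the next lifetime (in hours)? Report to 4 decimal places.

1.4810

With a Gamma(shape α, rate β) prior on the exponential rate λ, the posterior after n observations with total T = Σxᵢ is Gamma(α+n, β+T).
Sum of observations T = 15.55 hours; n = 12.
Posterior: Gamma(7.4+12, 11.7+15.55) = Gamma(19.4, 27.25).
The predictive distribution for the next observation is Lomax; its mean is β/(α−1) = 27.25/18.4 = 1.4810.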